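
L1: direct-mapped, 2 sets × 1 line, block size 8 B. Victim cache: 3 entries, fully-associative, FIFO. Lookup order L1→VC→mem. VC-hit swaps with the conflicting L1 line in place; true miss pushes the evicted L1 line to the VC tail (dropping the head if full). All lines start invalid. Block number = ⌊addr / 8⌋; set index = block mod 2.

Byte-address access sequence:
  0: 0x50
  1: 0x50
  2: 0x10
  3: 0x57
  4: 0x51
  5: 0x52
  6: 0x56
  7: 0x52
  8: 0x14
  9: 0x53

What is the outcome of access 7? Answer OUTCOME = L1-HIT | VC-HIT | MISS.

OUTCOME = L1-HIT

#0 0x50→b10/s0 MISS; vc=[]
#1 0x50→b10/s0 L1-HIT; vc=[]
#2 0x10→b2/s0 MISS; vc=[10]
#3 0x57→b10/s0 VC-HIT; vc=[2]
#4 0x51→b10/s0 L1-HIT; vc=[2]
#5 0x52→b10/s0 L1-HIT; vc=[2]
#6 0x56→b10/s0 L1-HIT; vc=[2]
#7 0x52→b10/s0 L1-HIT; vc=[2]
#8 0x14→b2/s0 VC-HIT; vc=[10]
#9 0x53→b10/s0 VC-HIT; vc=[2]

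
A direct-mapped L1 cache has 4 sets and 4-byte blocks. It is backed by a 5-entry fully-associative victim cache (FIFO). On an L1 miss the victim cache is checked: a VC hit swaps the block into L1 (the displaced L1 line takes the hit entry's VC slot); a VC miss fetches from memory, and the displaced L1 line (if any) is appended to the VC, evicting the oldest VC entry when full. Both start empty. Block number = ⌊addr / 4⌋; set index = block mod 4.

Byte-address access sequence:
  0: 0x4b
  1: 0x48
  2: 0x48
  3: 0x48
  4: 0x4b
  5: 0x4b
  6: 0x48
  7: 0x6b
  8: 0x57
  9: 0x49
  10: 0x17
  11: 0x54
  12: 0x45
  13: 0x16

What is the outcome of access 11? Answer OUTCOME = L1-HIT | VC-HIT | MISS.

OUTCOME = VC-HIT

0: 0x4b (blk 18, set 2) → MISS  vc=[]
1: 0x48 (blk 18, set 2) → L1-HIT  vc=[]
2: 0x48 (blk 18, set 2) → L1-HIT  vc=[]
3: 0x48 (blk 18, set 2) → L1-HIT  vc=[]
4: 0x4b (blk 18, set 2) → L1-HIT  vc=[]
5: 0x4b (blk 18, set 2) → L1-HIT  vc=[]
6: 0x48 (blk 18, set 2) → L1-HIT  vc=[]
7: 0x6b (blk 26, set 2) → MISS  vc=[18]
8: 0x57 (blk 21, set 1) → MISS  vc=[18]
9: 0x49 (blk 18, set 2) → VC-HIT  vc=[26]
10: 0x17 (blk 5, set 1) → MISS  vc=[26, 21]
11: 0x54 (blk 21, set 1) → VC-HIT  vc=[26, 5]
12: 0x45 (blk 17, set 1) → MISS  vc=[26, 5, 21]
13: 0x16 (blk 5, set 1) → VC-HIT  vc=[26, 17, 21]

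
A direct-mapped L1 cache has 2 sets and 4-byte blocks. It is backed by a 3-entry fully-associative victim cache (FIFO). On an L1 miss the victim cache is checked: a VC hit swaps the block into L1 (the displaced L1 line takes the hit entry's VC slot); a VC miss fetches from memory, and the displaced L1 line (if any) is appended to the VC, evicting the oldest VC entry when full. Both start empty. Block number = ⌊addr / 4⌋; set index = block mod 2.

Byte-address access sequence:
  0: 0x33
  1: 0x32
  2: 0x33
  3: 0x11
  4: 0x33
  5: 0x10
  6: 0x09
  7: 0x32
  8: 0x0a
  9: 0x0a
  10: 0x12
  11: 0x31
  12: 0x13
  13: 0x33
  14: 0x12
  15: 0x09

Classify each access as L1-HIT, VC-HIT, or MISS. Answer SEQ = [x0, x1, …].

SEQ = [MISS, L1-HIT, L1-HIT, MISS, VC-HIT, VC-HIT, MISS, VC-HIT, VC-HIT, L1-HIT, VC-HIT, VC-HIT, VC-HIT, VC-HIT, VC-HIT, VC-HIT]

#0 0x33→b12/s0 MISS; vc=[]
#1 0x32→b12/s0 L1-HIT; vc=[]
#2 0x33→b12/s0 L1-HIT; vc=[]
#3 0x11→b4/s0 MISS; vc=[12]
#4 0x33→b12/s0 VC-HIT; vc=[4]
#5 0x10→b4/s0 VC-HIT; vc=[12]
#6 0x9→b2/s0 MISS; vc=[12,4]
#7 0x32→b12/s0 VC-HIT; vc=[2,4]
#8 0xa→b2/s0 VC-HIT; vc=[12,4]
#9 0xa→b2/s0 L1-HIT; vc=[12,4]
#10 0x12→b4/s0 VC-HIT; vc=[12,2]
#11 0x31→b12/s0 VC-HIT; vc=[4,2]
#12 0x13→b4/s0 VC-HIT; vc=[12,2]
#13 0x33→b12/s0 VC-HIT; vc=[4,2]
#14 0x12→b4/s0 VC-HIT; vc=[12,2]
#15 0x9→b2/s0 VC-HIT; vc=[12,4]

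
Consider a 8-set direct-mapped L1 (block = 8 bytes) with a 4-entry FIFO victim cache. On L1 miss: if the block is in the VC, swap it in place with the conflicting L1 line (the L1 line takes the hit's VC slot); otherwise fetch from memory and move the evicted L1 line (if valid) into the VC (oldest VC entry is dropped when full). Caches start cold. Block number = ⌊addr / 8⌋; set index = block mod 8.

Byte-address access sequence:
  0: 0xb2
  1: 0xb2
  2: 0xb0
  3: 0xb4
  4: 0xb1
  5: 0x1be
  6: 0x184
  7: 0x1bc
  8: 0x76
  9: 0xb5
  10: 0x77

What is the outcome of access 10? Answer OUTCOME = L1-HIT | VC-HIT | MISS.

OUTCOME = VC-HIT

#0 0xb2→b22/s6 MISS; vc=[]
#1 0xb2→b22/s6 L1-HIT; vc=[]
#2 0xb0→b22/s6 L1-HIT; vc=[]
#3 0xb4→b22/s6 L1-HIT; vc=[]
#4 0xb1→b22/s6 L1-HIT; vc=[]
#5 0x1be→b55/s7 MISS; vc=[]
#6 0x184→b48/s0 MISS; vc=[]
#7 0x1bc→b55/s7 L1-HIT; vc=[]
#8 0x76→b14/s6 MISS; vc=[22]
#9 0xb5→b22/s6 VC-HIT; vc=[14]
#10 0x77→b14/s6 VC-HIT; vc=[22]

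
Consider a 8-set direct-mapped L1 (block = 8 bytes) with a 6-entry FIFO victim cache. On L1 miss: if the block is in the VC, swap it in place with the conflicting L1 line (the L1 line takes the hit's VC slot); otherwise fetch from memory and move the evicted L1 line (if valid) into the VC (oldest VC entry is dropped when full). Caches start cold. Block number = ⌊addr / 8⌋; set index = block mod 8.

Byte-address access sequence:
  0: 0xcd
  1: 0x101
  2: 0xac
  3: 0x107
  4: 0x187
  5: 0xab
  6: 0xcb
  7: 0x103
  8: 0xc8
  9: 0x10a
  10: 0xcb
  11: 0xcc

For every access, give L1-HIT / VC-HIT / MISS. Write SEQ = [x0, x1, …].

SEQ = [MISS, MISS, MISS, L1-HIT, MISS, L1-HIT, L1-HIT, VC-HIT, L1-HIT, MISS, VC-HIT, L1-HIT]

#0 0xcd→b25/s1 MISS; vc=[]
#1 0x101→b32/s0 MISS; vc=[]
#2 0xac→b21/s5 MISS; vc=[]
#3 0x107→b32/s0 L1-HIT; vc=[]
#4 0x187→b48/s0 MISS; vc=[32]
#5 0xab→b21/s5 L1-HIT; vc=[32]
#6 0xcb→b25/s1 L1-HIT; vc=[32]
#7 0x103→b32/s0 VC-HIT; vc=[48]
#8 0xc8→b25/s1 L1-HIT; vc=[48]
#9 0x10a→b33/s1 MISS; vc=[48,25]
#10 0xcb→b25/s1 VC-HIT; vc=[48,33]
#11 0xcc→b25/s1 L1-HIT; vc=[48,33]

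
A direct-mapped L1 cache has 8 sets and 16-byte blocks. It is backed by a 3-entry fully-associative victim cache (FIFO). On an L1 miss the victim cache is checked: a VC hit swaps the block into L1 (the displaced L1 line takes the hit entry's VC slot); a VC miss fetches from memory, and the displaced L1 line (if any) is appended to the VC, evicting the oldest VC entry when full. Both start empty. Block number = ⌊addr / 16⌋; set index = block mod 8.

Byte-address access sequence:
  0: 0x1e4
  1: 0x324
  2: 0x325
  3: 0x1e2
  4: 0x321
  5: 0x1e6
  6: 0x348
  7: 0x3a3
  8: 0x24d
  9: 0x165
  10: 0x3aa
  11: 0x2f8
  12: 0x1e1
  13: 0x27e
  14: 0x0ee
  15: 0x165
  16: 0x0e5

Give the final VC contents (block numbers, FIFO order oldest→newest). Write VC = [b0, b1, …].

VC = [22, 47, 30]

0: 0x1e4 (blk 30, set 6) → MISS  vc=[]
1: 0x324 (blk 50, set 2) → MISS  vc=[]
2: 0x325 (blk 50, set 2) → L1-HIT  vc=[]
3: 0x1e2 (blk 30, set 6) → L1-HIT  vc=[]
4: 0x321 (blk 50, set 2) → L1-HIT  vc=[]
5: 0x1e6 (blk 30, set 6) → L1-HIT  vc=[]
6: 0x348 (blk 52, set 4) → MISS  vc=[]
7: 0x3a3 (blk 58, set 2) → MISS  vc=[50]
8: 0x24d (blk 36, set 4) → MISS  vc=[50, 52]
9: 0x165 (blk 22, set 6) → MISS  vc=[50, 52, 30]
10: 0x3aa (blk 58, set 2) → L1-HIT  vc=[50, 52, 30]
11: 0x2f8 (blk 47, set 7) → MISS  vc=[50, 52, 30]
12: 0x1e1 (blk 30, set 6) → VC-HIT  vc=[50, 52, 22]
13: 0x27e (blk 39, set 7) → MISS  vc=[52, 22, 47]
14: 0xee (blk 14, set 6) → MISS  vc=[22, 47, 30]
15: 0x165 (blk 22, set 6) → VC-HIT  vc=[14, 47, 30]
16: 0xe5 (blk 14, set 6) → VC-HIT  vc=[22, 47, 30]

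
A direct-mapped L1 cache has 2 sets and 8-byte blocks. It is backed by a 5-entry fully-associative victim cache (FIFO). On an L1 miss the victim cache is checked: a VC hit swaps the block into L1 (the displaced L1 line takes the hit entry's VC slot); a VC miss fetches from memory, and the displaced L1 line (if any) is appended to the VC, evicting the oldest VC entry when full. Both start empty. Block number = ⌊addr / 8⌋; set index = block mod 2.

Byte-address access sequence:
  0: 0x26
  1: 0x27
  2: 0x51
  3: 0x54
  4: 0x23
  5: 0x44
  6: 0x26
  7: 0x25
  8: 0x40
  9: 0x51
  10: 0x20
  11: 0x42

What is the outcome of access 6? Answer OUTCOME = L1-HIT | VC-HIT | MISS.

OUTCOME = VC-HIT

#0 0x26→b4/s0 MISS; vc=[]
#1 0x27→b4/s0 L1-HIT; vc=[]
#2 0x51→b10/s0 MISS; vc=[4]
#3 0x54→b10/s0 L1-HIT; vc=[4]
#4 0x23→b4/s0 VC-HIT; vc=[10]
#5 0x44→b8/s0 MISS; vc=[10,4]
#6 0x26→b4/s0 VC-HIT; vc=[10,8]
#7 0x25→b4/s0 L1-HIT; vc=[10,8]
#8 0x40→b8/s0 VC-HIT; vc=[10,4]
#9 0x51→b10/s0 VC-HIT; vc=[8,4]
#10 0x20→b4/s0 VC-HIT; vc=[8,10]
#11 0x42→b8/s0 VC-HIT; vc=[4,10]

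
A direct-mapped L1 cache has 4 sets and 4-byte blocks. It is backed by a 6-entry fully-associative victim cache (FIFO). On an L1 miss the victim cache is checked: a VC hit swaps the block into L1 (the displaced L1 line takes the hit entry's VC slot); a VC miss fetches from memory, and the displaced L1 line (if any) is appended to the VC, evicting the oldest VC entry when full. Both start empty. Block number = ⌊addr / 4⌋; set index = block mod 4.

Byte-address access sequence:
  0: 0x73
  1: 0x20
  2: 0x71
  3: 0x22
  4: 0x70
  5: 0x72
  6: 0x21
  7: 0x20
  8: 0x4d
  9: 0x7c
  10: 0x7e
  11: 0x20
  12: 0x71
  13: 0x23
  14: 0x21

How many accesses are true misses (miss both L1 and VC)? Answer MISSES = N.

#0 0x73→b28/s0 MISS; vc=[]
#1 0x20→b8/s0 MISS; vc=[28]
#2 0x71→b28/s0 VC-HIT; vc=[8]
#3 0x22→b8/s0 VC-HIT; vc=[28]
#4 0x70→b28/s0 VC-HIT; vc=[8]
#5 0x72→b28/s0 L1-HIT; vc=[8]
#6 0x21→b8/s0 VC-HIT; vc=[28]
#7 0x20→b8/s0 L1-HIT; vc=[28]
#8 0x4d→b19/s3 MISS; vc=[28]
#9 0x7c→b31/s3 MISS; vc=[28,19]
#10 0x7e→b31/s3 L1-HIT; vc=[28,19]
#11 0x20→b8/s0 L1-HIT; vc=[28,19]
#12 0x71→b28/s0 VC-HIT; vc=[8,19]
#13 0x23→b8/s0 VC-HIT; vc=[28,19]
#14 0x21→b8/s0 L1-HIT; vc=[28,19]

MISSES = 4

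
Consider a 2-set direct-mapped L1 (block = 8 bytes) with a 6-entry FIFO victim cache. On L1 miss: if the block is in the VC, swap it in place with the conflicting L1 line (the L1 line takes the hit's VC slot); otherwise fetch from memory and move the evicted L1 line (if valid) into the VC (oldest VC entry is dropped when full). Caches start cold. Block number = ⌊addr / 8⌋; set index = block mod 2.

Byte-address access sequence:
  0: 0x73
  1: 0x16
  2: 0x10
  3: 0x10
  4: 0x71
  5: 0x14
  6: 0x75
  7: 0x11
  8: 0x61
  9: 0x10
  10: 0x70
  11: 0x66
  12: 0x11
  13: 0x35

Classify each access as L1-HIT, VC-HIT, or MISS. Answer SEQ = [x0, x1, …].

0: 0x73 (blk 14, set 0) → MISS  vc=[]
1: 0x16 (blk 2, set 0) → MISS  vc=[14]
2: 0x10 (blk 2, set 0) → L1-HIT  vc=[14]
3: 0x10 (blk 2, set 0) → L1-HIT  vc=[14]
4: 0x71 (blk 14, set 0) → VC-HIT  vc=[2]
5: 0x14 (blk 2, set 0) → VC-HIT  vc=[14]
6: 0x75 (blk 14, set 0) → VC-HIT  vc=[2]
7: 0x11 (blk 2, set 0) → VC-HIT  vc=[14]
8: 0x61 (blk 12, set 0) → MISS  vc=[14, 2]
9: 0x10 (blk 2, set 0) → VC-HIT  vc=[14, 12]
10: 0x70 (blk 14, set 0) → VC-HIT  vc=[2, 12]
11: 0x66 (blk 12, set 0) → VC-HIT  vc=[2, 14]
12: 0x11 (blk 2, set 0) → VC-HIT  vc=[12, 14]
13: 0x35 (blk 6, set 0) → MISS  vc=[12, 14, 2]

SEQ = [MISS, MISS, L1-HIT, L1-HIT, VC-HIT, VC-HIT, VC-HIT, VC-HIT, MISS, VC-HIT, VC-HIT, VC-HIT, VC-HIT, MISS]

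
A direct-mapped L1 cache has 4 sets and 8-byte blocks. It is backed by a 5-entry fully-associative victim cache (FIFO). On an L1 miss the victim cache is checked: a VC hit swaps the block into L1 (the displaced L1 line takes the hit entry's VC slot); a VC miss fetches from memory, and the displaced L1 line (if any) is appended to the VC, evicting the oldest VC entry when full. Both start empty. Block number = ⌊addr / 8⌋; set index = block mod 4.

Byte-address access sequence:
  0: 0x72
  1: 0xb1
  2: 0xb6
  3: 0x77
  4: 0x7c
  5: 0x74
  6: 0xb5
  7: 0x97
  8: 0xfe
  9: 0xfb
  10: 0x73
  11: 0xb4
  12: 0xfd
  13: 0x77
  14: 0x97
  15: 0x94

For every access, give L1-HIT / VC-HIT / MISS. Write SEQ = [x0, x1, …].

0: 0x72 (blk 14, set 2) → MISS  vc=[]
1: 0xb1 (blk 22, set 2) → MISS  vc=[14]
2: 0xb6 (blk 22, set 2) → L1-HIT  vc=[14]
3: 0x77 (blk 14, set 2) → VC-HIT  vc=[22]
4: 0x7c (blk 15, set 3) → MISS  vc=[22]
5: 0x74 (blk 14, set 2) → L1-HIT  vc=[22]
6: 0xb5 (blk 22, set 2) → VC-HIT  vc=[14]
7: 0x97 (blk 18, set 2) → MISS  vc=[14, 22]
8: 0xfe (blk 31, set 3) → MISS  vc=[14, 22, 15]
9: 0xfb (blk 31, set 3) → L1-HIT  vc=[14, 22, 15]
10: 0x73 (blk 14, set 2) → VC-HIT  vc=[18, 22, 15]
11: 0xb4 (blk 22, set 2) → VC-HIT  vc=[18, 14, 15]
12: 0xfd (blk 31, set 3) → L1-HIT  vc=[18, 14, 15]
13: 0x77 (blk 14, set 2) → VC-HIT  vc=[18, 22, 15]
14: 0x97 (blk 18, set 2) → VC-HIT  vc=[14, 22, 15]
15: 0x94 (blk 18, set 2) → L1-HIT  vc=[14, 22, 15]

SEQ = [MISS, MISS, L1-HIT, VC-HIT, MISS, L1-HIT, VC-HIT, MISS, MISS, L1-HIT, VC-HIT, VC-HIT, L1-HIT, VC-HIT, VC-HIT, L1-HIT]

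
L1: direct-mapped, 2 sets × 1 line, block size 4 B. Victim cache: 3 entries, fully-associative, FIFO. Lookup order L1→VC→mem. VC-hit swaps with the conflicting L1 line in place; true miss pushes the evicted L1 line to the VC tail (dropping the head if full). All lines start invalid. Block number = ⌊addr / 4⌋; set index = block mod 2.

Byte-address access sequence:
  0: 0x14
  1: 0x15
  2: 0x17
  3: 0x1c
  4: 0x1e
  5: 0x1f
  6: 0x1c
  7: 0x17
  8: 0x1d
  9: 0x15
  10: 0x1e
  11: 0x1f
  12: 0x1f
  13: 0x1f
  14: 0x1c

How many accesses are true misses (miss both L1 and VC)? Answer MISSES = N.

MISSES = 2

  [0] addr=0x14 blk=5 s=1: MISS | VC []
  [1] addr=0x15 blk=5 s=1: L1-HIT | VC []
  [2] addr=0x17 blk=5 s=1: L1-HIT | VC []
  [3] addr=0x1c blk=7 s=1: MISS | VC [5]
  [4] addr=0x1e blk=7 s=1: L1-HIT | VC [5]
  [5] addr=0x1f blk=7 s=1: L1-HIT | VC [5]
  [6] addr=0x1c blk=7 s=1: L1-HIT | VC [5]
  [7] addr=0x17 blk=5 s=1: VC-HIT | VC [7]
  [8] addr=0x1d blk=7 s=1: VC-HIT | VC [5]
  [9] addr=0x15 blk=5 s=1: VC-HIT | VC [7]
  [10] addr=0x1e blk=7 s=1: VC-HIT | VC [5]
  [11] addr=0x1f blk=7 s=1: L1-HIT | VC [5]
  [12] addr=0x1f blk=7 s=1: L1-HIT | VC [5]
  [13] addr=0x1f blk=7 s=1: L1-HIT | VC [5]
  [14] addr=0x1c blk=7 s=1: L1-HIT | VC [5]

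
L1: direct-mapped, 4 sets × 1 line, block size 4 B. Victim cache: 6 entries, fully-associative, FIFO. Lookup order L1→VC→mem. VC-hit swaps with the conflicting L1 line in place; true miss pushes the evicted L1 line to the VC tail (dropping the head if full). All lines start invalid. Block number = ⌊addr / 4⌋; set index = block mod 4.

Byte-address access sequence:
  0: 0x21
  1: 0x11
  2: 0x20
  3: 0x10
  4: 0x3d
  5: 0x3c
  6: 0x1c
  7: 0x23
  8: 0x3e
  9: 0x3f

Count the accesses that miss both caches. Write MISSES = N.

MISSES = 4

  [0] addr=0x21 blk=8 s=0: MISS | VC []
  [1] addr=0x11 blk=4 s=0: MISS | VC [8]
  [2] addr=0x20 blk=8 s=0: VC-HIT | VC [4]
  [3] addr=0x10 blk=4 s=0: VC-HIT | VC [8]
  [4] addr=0x3d blk=15 s=3: MISS | VC [8]
  [5] addr=0x3c blk=15 s=3: L1-HIT | VC [8]
  [6] addr=0x1c blk=7 s=3: MISS | VC [8, 15]
  [7] addr=0x23 blk=8 s=0: VC-HIT | VC [4, 15]
  [8] addr=0x3e blk=15 s=3: VC-HIT | VC [4, 7]
  [9] addr=0x3f blk=15 s=3: L1-HIT | VC [4, 7]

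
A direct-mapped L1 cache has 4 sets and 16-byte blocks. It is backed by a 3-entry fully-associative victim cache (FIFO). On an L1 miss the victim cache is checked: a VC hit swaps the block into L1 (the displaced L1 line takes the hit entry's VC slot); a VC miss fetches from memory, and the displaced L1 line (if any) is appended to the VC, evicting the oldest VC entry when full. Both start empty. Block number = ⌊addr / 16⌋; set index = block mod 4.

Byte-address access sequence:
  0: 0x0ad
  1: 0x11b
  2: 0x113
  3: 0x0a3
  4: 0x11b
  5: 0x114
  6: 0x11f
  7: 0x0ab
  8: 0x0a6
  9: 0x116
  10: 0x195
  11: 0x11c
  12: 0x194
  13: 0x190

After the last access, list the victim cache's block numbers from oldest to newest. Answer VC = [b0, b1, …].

VC = [17]

#0 0xad→b10/s2 MISS; vc=[]
#1 0x11b→b17/s1 MISS; vc=[]
#2 0x113→b17/s1 L1-HIT; vc=[]
#3 0xa3→b10/s2 L1-HIT; vc=[]
#4 0x11b→b17/s1 L1-HIT; vc=[]
#5 0x114→b17/s1 L1-HIT; vc=[]
#6 0x11f→b17/s1 L1-HIT; vc=[]
#7 0xab→b10/s2 L1-HIT; vc=[]
#8 0xa6→b10/s2 L1-HIT; vc=[]
#9 0x116→b17/s1 L1-HIT; vc=[]
#10 0x195→b25/s1 MISS; vc=[17]
#11 0x11c→b17/s1 VC-HIT; vc=[25]
#12 0x194→b25/s1 VC-HIT; vc=[17]
#13 0x190→b25/s1 L1-HIT; vc=[17]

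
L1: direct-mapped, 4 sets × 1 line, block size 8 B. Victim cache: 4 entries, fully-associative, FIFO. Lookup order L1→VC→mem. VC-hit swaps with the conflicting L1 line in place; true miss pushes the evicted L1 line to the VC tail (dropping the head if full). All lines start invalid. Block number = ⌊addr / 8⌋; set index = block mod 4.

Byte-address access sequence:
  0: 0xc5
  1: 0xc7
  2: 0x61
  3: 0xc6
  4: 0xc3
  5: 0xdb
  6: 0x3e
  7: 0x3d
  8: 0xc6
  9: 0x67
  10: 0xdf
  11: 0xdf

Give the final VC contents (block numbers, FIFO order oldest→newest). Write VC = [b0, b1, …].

0: 0xc5 (blk 24, set 0) → MISS  vc=[]
1: 0xc7 (blk 24, set 0) → L1-HIT  vc=[]
2: 0x61 (blk 12, set 0) → MISS  vc=[24]
3: 0xc6 (blk 24, set 0) → VC-HIT  vc=[12]
4: 0xc3 (blk 24, set 0) → L1-HIT  vc=[12]
5: 0xdb (blk 27, set 3) → MISS  vc=[12]
6: 0x3e (blk 7, set 3) → MISS  vc=[12, 27]
7: 0x3d (blk 7, set 3) → L1-HIT  vc=[12, 27]
8: 0xc6 (blk 24, set 0) → L1-HIT  vc=[12, 27]
9: 0x67 (blk 12, set 0) → VC-HIT  vc=[24, 27]
10: 0xdf (blk 27, set 3) → VC-HIT  vc=[24, 7]
11: 0xdf (blk 27, set 3) → L1-HIT  vc=[24, 7]

VC = [24, 7]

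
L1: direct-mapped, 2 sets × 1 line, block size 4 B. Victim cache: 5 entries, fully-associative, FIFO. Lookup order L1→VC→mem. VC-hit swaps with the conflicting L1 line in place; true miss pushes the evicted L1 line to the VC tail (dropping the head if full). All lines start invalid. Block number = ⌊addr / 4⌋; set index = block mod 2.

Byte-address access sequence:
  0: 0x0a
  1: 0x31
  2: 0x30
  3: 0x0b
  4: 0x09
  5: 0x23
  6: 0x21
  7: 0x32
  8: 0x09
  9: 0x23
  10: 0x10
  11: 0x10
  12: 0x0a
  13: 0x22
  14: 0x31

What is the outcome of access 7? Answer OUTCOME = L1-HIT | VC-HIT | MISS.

#0 0xa→b2/s0 MISS; vc=[]
#1 0x31→b12/s0 MISS; vc=[2]
#2 0x30→b12/s0 L1-HIT; vc=[2]
#3 0xb→b2/s0 VC-HIT; vc=[12]
#4 0x9→b2/s0 L1-HIT; vc=[12]
#5 0x23→b8/s0 MISS; vc=[12,2]
#6 0x21→b8/s0 L1-HIT; vc=[12,2]
#7 0x32→b12/s0 VC-HIT; vc=[8,2]
#8 0x9→b2/s0 VC-HIT; vc=[8,12]
#9 0x23→b8/s0 VC-HIT; vc=[2,12]
#10 0x10→b4/s0 MISS; vc=[2,12,8]
#11 0x10→b4/s0 L1-HIT; vc=[2,12,8]
#12 0xa→b2/s0 VC-HIT; vc=[4,12,8]
#13 0x22→b8/s0 VC-HIT; vc=[4,12,2]
#14 0x31→b12/s0 VC-HIT; vc=[4,8,2]

OUTCOME = VC-HIT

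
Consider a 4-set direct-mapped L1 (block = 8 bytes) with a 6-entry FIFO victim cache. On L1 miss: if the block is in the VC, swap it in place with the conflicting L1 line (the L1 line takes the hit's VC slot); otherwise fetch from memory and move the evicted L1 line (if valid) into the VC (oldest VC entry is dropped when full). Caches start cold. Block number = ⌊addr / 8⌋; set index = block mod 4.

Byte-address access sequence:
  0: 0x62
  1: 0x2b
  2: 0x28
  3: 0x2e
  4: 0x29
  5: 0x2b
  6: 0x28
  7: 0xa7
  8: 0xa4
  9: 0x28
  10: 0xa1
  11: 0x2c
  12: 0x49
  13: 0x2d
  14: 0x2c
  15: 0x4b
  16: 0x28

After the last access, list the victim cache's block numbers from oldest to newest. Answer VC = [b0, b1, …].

VC = [12, 9]

#0 0x62→b12/s0 MISS; vc=[]
#1 0x2b→b5/s1 MISS; vc=[]
#2 0x28→b5/s1 L1-HIT; vc=[]
#3 0x2e→b5/s1 L1-HIT; vc=[]
#4 0x29→b5/s1 L1-HIT; vc=[]
#5 0x2b→b5/s1 L1-HIT; vc=[]
#6 0x28→b5/s1 L1-HIT; vc=[]
#7 0xa7→b20/s0 MISS; vc=[12]
#8 0xa4→b20/s0 L1-HIT; vc=[12]
#9 0x28→b5/s1 L1-HIT; vc=[12]
#10 0xa1→b20/s0 L1-HIT; vc=[12]
#11 0x2c→b5/s1 L1-HIT; vc=[12]
#12 0x49→b9/s1 MISS; vc=[12,5]
#13 0x2d→b5/s1 VC-HIT; vc=[12,9]
#14 0x2c→b5/s1 L1-HIT; vc=[12,9]
#15 0x4b→b9/s1 VC-HIT; vc=[12,5]
#16 0x28→b5/s1 VC-HIT; vc=[12,9]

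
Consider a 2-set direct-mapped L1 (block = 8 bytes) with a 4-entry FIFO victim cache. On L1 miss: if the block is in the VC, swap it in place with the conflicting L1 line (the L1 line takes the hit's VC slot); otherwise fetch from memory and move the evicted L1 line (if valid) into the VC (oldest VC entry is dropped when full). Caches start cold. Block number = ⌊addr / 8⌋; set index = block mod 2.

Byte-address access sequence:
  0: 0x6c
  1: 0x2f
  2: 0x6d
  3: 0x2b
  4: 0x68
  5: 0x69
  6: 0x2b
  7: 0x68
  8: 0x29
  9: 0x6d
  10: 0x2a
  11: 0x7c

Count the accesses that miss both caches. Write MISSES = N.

0: 0x6c (blk 13, set 1) → MISS  vc=[]
1: 0x2f (blk 5, set 1) → MISS  vc=[13]
2: 0x6d (blk 13, set 1) → VC-HIT  vc=[5]
3: 0x2b (blk 5, set 1) → VC-HIT  vc=[13]
4: 0x68 (blk 13, set 1) → VC-HIT  vc=[5]
5: 0x69 (blk 13, set 1) → L1-HIT  vc=[5]
6: 0x2b (blk 5, set 1) → VC-HIT  vc=[13]
7: 0x68 (blk 13, set 1) → VC-HIT  vc=[5]
8: 0x29 (blk 5, set 1) → VC-HIT  vc=[13]
9: 0x6d (blk 13, set 1) → VC-HIT  vc=[5]
10: 0x2a (blk 5, set 1) → VC-HIT  vc=[13]
11: 0x7c (blk 15, set 1) → MISS  vc=[13, 5]

MISSES = 3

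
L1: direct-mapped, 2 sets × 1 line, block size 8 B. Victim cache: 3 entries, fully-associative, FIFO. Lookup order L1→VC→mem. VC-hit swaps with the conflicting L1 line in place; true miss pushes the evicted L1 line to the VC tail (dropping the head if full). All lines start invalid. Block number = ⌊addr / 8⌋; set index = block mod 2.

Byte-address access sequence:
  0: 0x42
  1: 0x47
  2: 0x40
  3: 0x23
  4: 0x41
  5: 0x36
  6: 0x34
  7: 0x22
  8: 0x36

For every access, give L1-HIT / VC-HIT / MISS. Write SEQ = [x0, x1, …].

#0 0x42→b8/s0 MISS; vc=[]
#1 0x47→b8/s0 L1-HIT; vc=[]
#2 0x40→b8/s0 L1-HIT; vc=[]
#3 0x23→b4/s0 MISS; vc=[8]
#4 0x41→b8/s0 VC-HIT; vc=[4]
#5 0x36→b6/s0 MISS; vc=[4,8]
#6 0x34→b6/s0 L1-HIT; vc=[4,8]
#7 0x22→b4/s0 VC-HIT; vc=[6,8]
#8 0x36→b6/s0 VC-HIT; vc=[4,8]

SEQ = [MISS, L1-HIT, L1-HIT, MISS, VC-HIT, MISS, L1-HIT, VC-HIT, VC-HIT]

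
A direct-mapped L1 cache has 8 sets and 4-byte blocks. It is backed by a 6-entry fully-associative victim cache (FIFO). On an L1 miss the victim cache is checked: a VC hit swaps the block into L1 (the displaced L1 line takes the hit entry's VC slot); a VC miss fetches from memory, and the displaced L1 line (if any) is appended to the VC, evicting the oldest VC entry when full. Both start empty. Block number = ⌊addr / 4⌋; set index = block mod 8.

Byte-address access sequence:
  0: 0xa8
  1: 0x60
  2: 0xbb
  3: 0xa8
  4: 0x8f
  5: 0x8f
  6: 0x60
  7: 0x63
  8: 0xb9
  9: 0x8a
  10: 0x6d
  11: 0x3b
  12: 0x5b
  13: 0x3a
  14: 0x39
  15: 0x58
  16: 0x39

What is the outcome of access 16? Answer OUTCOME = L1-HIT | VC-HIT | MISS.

OUTCOME = VC-HIT

#0 0xa8→b42/s2 MISS; vc=[]
#1 0x60→b24/s0 MISS; vc=[]
#2 0xbb→b46/s6 MISS; vc=[]
#3 0xa8→b42/s2 L1-HIT; vc=[]
#4 0x8f→b35/s3 MISS; vc=[]
#5 0x8f→b35/s3 L1-HIT; vc=[]
#6 0x60→b24/s0 L1-HIT; vc=[]
#7 0x63→b24/s0 L1-HIT; vc=[]
#8 0xb9→b46/s6 L1-HIT; vc=[]
#9 0x8a→b34/s2 MISS; vc=[42]
#10 0x6d→b27/s3 MISS; vc=[42,35]
#11 0x3b→b14/s6 MISS; vc=[42,35,46]
#12 0x5b→b22/s6 MISS; vc=[42,35,46,14]
#13 0x3a→b14/s6 VC-HIT; vc=[42,35,46,22]
#14 0x39→b14/s6 L1-HIT; vc=[42,35,46,22]
#15 0x58→b22/s6 VC-HIT; vc=[42,35,46,14]
#16 0x39→b14/s6 VC-HIT; vc=[42,35,46,22]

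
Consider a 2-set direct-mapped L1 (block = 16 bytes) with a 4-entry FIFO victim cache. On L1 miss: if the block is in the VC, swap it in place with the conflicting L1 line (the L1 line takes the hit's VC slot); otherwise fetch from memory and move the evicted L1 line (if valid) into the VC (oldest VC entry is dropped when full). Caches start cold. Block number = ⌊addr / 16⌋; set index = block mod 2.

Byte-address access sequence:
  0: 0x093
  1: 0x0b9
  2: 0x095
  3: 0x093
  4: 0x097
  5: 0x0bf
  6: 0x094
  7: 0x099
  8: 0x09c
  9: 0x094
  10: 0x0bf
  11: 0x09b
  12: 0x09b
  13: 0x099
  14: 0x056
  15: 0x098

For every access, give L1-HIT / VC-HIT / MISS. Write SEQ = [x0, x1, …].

SEQ = [MISS, MISS, VC-HIT, L1-HIT, L1-HIT, VC-HIT, VC-HIT, L1-HIT, L1-HIT, L1-HIT, VC-HIT, VC-HIT, L1-HIT, L1-HIT, MISS, VC-HIT]

#0 0x93→b9/s1 MISS; vc=[]
#1 0xb9→b11/s1 MISS; vc=[9]
#2 0x95→b9/s1 VC-HIT; vc=[11]
#3 0x93→b9/s1 L1-HIT; vc=[11]
#4 0x97→b9/s1 L1-HIT; vc=[11]
#5 0xbf→b11/s1 VC-HIT; vc=[9]
#6 0x94→b9/s1 VC-HIT; vc=[11]
#7 0x99→b9/s1 L1-HIT; vc=[11]
#8 0x9c→b9/s1 L1-HIT; vc=[11]
#9 0x94→b9/s1 L1-HIT; vc=[11]
#10 0xbf→b11/s1 VC-HIT; vc=[9]
#11 0x9b→b9/s1 VC-HIT; vc=[11]
#12 0x9b→b9/s1 L1-HIT; vc=[11]
#13 0x99→b9/s1 L1-HIT; vc=[11]
#14 0x56→b5/s1 MISS; vc=[11,9]
#15 0x98→b9/s1 VC-HIT; vc=[11,5]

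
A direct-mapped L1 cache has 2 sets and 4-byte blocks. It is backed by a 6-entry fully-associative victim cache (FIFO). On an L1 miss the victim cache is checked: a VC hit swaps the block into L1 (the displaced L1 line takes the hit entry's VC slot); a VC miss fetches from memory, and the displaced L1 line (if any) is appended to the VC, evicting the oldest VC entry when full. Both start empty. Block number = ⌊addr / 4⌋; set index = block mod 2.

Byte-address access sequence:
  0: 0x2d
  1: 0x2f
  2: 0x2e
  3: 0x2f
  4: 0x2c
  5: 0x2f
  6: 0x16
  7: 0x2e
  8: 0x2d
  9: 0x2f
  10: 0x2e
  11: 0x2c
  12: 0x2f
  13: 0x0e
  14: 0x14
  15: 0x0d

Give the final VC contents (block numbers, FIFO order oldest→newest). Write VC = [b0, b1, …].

  [0] addr=0x2d blk=11 s=1: MISS | VC []
  [1] addr=0x2f blk=11 s=1: L1-HIT | VC []
  [2] addr=0x2e blk=11 s=1: L1-HIT | VC []
  [3] addr=0x2f blk=11 s=1: L1-HIT | VC []
  [4] addr=0x2c blk=11 s=1: L1-HIT | VC []
  [5] addr=0x2f blk=11 s=1: L1-HIT | VC []
  [6] addr=0x16 blk=5 s=1: MISS | VC [11]
  [7] addr=0x2e blk=11 s=1: VC-HIT | VC [5]
  [8] addr=0x2d blk=11 s=1: L1-HIT | VC [5]
  [9] addr=0x2f blk=11 s=1: L1-HIT | VC [5]
  [10] addr=0x2e blk=11 s=1: L1-HIT | VC [5]
  [11] addr=0x2c blk=11 s=1: L1-HIT | VC [5]
  [12] addr=0x2f blk=11 s=1: L1-HIT | VC [5]
  [13] addr=0xe blk=3 s=1: MISS | VC [5, 11]
  [14] addr=0x14 blk=5 s=1: VC-HIT | VC [3, 11]
  [15] addr=0xd blk=3 s=1: VC-HIT | VC [5, 11]

VC = [5, 11]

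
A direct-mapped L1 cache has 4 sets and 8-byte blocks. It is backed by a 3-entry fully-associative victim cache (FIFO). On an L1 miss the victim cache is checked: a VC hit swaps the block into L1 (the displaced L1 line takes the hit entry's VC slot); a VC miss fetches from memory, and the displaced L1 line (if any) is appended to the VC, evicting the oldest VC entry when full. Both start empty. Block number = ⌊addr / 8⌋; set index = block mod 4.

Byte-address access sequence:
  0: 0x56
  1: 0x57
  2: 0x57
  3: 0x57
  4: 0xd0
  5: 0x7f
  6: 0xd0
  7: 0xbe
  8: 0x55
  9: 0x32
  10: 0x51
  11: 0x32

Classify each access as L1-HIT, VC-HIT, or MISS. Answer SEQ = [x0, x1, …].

SEQ = [MISS, L1-HIT, L1-HIT, L1-HIT, MISS, MISS, L1-HIT, MISS, VC-HIT, MISS, VC-HIT, VC-HIT]

  [0] addr=0x56 blk=10 s=2: MISS | VC []
  [1] addr=0x57 blk=10 s=2: L1-HIT | VC []
  [2] addr=0x57 blk=10 s=2: L1-HIT | VC []
  [3] addr=0x57 blk=10 s=2: L1-HIT | VC []
  [4] addr=0xd0 blk=26 s=2: MISS | VC [10]
  [5] addr=0x7f blk=15 s=3: MISS | VC [10]
  [6] addr=0xd0 blk=26 s=2: L1-HIT | VC [10]
  [7] addr=0xbe blk=23 s=3: MISS | VC [10, 15]
  [8] addr=0x55 blk=10 s=2: VC-HIT | VC [26, 15]
  [9] addr=0x32 blk=6 s=2: MISS | VC [26, 15, 10]
  [10] addr=0x51 blk=10 s=2: VC-HIT | VC [26, 15, 6]
  [11] addr=0x32 blk=6 s=2: VC-HIT | VC [26, 15, 10]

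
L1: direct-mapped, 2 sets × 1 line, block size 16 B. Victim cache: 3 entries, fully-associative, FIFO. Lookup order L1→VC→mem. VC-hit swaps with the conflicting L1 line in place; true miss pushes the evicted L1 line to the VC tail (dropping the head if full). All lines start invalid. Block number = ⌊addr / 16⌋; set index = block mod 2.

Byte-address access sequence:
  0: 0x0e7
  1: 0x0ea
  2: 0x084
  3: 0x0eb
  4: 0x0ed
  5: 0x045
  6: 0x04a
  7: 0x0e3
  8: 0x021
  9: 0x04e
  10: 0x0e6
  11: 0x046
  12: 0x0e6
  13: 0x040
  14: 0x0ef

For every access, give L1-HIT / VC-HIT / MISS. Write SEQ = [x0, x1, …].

SEQ = [MISS, L1-HIT, MISS, VC-HIT, L1-HIT, MISS, L1-HIT, VC-HIT, MISS, VC-HIT, VC-HIT, VC-HIT, VC-HIT, VC-HIT, VC-HIT]

0: 0xe7 (blk 14, set 0) → MISS  vc=[]
1: 0xea (blk 14, set 0) → L1-HIT  vc=[]
2: 0x84 (blk 8, set 0) → MISS  vc=[14]
3: 0xeb (blk 14, set 0) → VC-HIT  vc=[8]
4: 0xed (blk 14, set 0) → L1-HIT  vc=[8]
5: 0x45 (blk 4, set 0) → MISS  vc=[8, 14]
6: 0x4a (blk 4, set 0) → L1-HIT  vc=[8, 14]
7: 0xe3 (blk 14, set 0) → VC-HIT  vc=[8, 4]
8: 0x21 (blk 2, set 0) → MISS  vc=[8, 4, 14]
9: 0x4e (blk 4, set 0) → VC-HIT  vc=[8, 2, 14]
10: 0xe6 (blk 14, set 0) → VC-HIT  vc=[8, 2, 4]
11: 0x46 (blk 4, set 0) → VC-HIT  vc=[8, 2, 14]
12: 0xe6 (blk 14, set 0) → VC-HIT  vc=[8, 2, 4]
13: 0x40 (blk 4, set 0) → VC-HIT  vc=[8, 2, 14]
14: 0xef (blk 14, set 0) → VC-HIT  vc=[8, 2, 4]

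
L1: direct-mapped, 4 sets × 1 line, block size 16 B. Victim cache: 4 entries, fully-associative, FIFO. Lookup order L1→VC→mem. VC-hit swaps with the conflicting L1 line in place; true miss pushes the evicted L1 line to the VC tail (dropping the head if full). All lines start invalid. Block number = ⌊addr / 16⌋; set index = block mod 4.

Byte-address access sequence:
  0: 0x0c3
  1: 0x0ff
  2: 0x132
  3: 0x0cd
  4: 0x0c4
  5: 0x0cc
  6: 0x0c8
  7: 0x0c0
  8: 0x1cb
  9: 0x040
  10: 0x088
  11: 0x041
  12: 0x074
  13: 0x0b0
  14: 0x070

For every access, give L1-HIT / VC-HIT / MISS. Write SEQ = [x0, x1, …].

SEQ = [MISS, MISS, MISS, L1-HIT, L1-HIT, L1-HIT, L1-HIT, L1-HIT, MISS, MISS, MISS, VC-HIT, MISS, MISS, VC-HIT]

#0 0xc3→b12/s0 MISS; vc=[]
#1 0xff→b15/s3 MISS; vc=[]
#2 0x132→b19/s3 MISS; vc=[15]
#3 0xcd→b12/s0 L1-HIT; vc=[15]
#4 0xc4→b12/s0 L1-HIT; vc=[15]
#5 0xcc→b12/s0 L1-HIT; vc=[15]
#6 0xc8→b12/s0 L1-HIT; vc=[15]
#7 0xc0→b12/s0 L1-HIT; vc=[15]
#8 0x1cb→b28/s0 MISS; vc=[15,12]
#9 0x40→b4/s0 MISS; vc=[15,12,28]
#10 0x88→b8/s0 MISS; vc=[15,12,28,4]
#11 0x41→b4/s0 VC-HIT; vc=[15,12,28,8]
#12 0x74→b7/s3 MISS; vc=[12,28,8,19]
#13 0xb0→b11/s3 MISS; vc=[28,8,19,7]
#14 0x70→b7/s3 VC-HIT; vc=[28,8,19,11]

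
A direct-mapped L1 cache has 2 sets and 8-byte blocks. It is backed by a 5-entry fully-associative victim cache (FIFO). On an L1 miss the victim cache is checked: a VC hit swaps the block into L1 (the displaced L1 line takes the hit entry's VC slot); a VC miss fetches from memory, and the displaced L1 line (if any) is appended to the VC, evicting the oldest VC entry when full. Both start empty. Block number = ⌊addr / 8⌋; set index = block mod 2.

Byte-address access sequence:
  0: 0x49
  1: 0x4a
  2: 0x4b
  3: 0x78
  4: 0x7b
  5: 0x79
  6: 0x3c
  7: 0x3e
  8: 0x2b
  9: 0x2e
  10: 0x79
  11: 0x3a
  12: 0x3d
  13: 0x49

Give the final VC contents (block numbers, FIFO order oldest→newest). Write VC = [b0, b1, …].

  [0] addr=0x49 blk=9 s=1: MISS | VC []
  [1] addr=0x4a blk=9 s=1: L1-HIT | VC []
  [2] addr=0x4b blk=9 s=1: L1-HIT | VC []
  [3] addr=0x78 blk=15 s=1: MISS | VC [9]
  [4] addr=0x7b blk=15 s=1: L1-HIT | VC [9]
  [5] addr=0x79 blk=15 s=1: L1-HIT | VC [9]
  [6] addr=0x3c blk=7 s=1: MISS | VC [9, 15]
  [7] addr=0x3e blk=7 s=1: L1-HIT | VC [9, 15]
  [8] addr=0x2b blk=5 s=1: MISS | VC [9, 15, 7]
  [9] addr=0x2e blk=5 s=1: L1-HIT | VC [9, 15, 7]
  [10] addr=0x79 blk=15 s=1: VC-HIT | VC [9, 5, 7]
  [11] addr=0x3a blk=7 s=1: VC-HIT | VC [9, 5, 15]
  [12] addr=0x3d blk=7 s=1: L1-HIT | VC [9, 5, 15]
  [13] addr=0x49 blk=9 s=1: VC-HIT | VC [7, 5, 15]

VC = [7, 5, 15]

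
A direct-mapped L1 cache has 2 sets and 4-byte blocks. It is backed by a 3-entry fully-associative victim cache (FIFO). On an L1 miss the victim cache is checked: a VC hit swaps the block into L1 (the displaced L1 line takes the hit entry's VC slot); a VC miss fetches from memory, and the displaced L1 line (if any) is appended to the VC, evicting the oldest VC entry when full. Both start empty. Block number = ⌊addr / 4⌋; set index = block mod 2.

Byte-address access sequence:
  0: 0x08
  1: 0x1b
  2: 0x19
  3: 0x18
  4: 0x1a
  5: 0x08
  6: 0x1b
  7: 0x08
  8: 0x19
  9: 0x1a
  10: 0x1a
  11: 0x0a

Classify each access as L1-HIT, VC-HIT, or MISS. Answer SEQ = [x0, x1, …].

SEQ = [MISS, MISS, L1-HIT, L1-HIT, L1-HIT, VC-HIT, VC-HIT, VC-HIT, VC-HIT, L1-HIT, L1-HIT, VC-HIT]

  [0] addr=0x8 blk=2 s=0: MISS | VC []
  [1] addr=0x1b blk=6 s=0: MISS | VC [2]
  [2] addr=0x19 blk=6 s=0: L1-HIT | VC [2]
  [3] addr=0x18 blk=6 s=0: L1-HIT | VC [2]
  [4] addr=0x1a blk=6 s=0: L1-HIT | VC [2]
  [5] addr=0x8 blk=2 s=0: VC-HIT | VC [6]
  [6] addr=0x1b blk=6 s=0: VC-HIT | VC [2]
  [7] addr=0x8 blk=2 s=0: VC-HIT | VC [6]
  [8] addr=0x19 blk=6 s=0: VC-HIT | VC [2]
  [9] addr=0x1a blk=6 s=0: L1-HIT | VC [2]
  [10] addr=0x1a blk=6 s=0: L1-HIT | VC [2]
  [11] addr=0xa blk=2 s=0: VC-HIT | VC [6]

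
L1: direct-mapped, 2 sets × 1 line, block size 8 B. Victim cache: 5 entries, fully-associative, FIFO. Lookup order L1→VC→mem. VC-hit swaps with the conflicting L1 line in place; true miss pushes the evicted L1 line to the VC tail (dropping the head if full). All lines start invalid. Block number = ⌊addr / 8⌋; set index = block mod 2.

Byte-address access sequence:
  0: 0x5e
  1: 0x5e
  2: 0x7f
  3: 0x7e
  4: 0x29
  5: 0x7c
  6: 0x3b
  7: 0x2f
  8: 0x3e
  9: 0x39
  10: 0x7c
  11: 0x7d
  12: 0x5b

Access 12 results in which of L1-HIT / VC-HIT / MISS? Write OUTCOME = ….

OUTCOME = VC-HIT

0: 0x5e (blk 11, set 1) → MISS  vc=[]
1: 0x5e (blk 11, set 1) → L1-HIT  vc=[]
2: 0x7f (blk 15, set 1) → MISS  vc=[11]
3: 0x7e (blk 15, set 1) → L1-HIT  vc=[11]
4: 0x29 (blk 5, set 1) → MISS  vc=[11, 15]
5: 0x7c (blk 15, set 1) → VC-HIT  vc=[11, 5]
6: 0x3b (blk 7, set 1) → MISS  vc=[11, 5, 15]
7: 0x2f (blk 5, set 1) → VC-HIT  vc=[11, 7, 15]
8: 0x3e (blk 7, set 1) → VC-HIT  vc=[11, 5, 15]
9: 0x39 (blk 7, set 1) → L1-HIT  vc=[11, 5, 15]
10: 0x7c (blk 15, set 1) → VC-HIT  vc=[11, 5, 7]
11: 0x7d (blk 15, set 1) → L1-HIT  vc=[11, 5, 7]
12: 0x5b (blk 11, set 1) → VC-HIT  vc=[15, 5, 7]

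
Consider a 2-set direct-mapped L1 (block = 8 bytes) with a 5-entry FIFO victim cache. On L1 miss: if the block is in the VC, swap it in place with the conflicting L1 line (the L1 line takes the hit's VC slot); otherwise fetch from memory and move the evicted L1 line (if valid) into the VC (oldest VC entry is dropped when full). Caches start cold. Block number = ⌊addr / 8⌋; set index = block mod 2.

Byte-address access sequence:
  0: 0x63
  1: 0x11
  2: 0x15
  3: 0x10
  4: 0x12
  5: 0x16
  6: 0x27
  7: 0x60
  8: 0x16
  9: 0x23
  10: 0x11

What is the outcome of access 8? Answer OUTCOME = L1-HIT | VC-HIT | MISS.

OUTCOME = VC-HIT

#0 0x63→b12/s0 MISS; vc=[]
#1 0x11→b2/s0 MISS; vc=[12]
#2 0x15→b2/s0 L1-HIT; vc=[12]
#3 0x10→b2/s0 L1-HIT; vc=[12]
#4 0x12→b2/s0 L1-HIT; vc=[12]
#5 0x16→b2/s0 L1-HIT; vc=[12]
#6 0x27→b4/s0 MISS; vc=[12,2]
#7 0x60→b12/s0 VC-HIT; vc=[4,2]
#8 0x16→b2/s0 VC-HIT; vc=[4,12]
#9 0x23→b4/s0 VC-HIT; vc=[2,12]
#10 0x11→b2/s0 VC-HIT; vc=[4,12]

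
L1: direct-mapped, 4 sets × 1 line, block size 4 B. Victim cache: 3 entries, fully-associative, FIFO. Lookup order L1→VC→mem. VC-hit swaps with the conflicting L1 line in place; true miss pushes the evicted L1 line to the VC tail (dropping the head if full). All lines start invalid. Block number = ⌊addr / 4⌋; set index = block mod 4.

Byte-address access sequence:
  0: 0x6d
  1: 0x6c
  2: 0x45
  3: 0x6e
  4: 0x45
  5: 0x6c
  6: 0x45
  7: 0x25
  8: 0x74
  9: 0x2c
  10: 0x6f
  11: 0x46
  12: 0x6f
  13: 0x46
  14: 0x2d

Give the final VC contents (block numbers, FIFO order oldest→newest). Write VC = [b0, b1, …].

VC = [29, 9, 27]

#0 0x6d→b27/s3 MISS; vc=[]
#1 0x6c→b27/s3 L1-HIT; vc=[]
#2 0x45→b17/s1 MISS; vc=[]
#3 0x6e→b27/s3 L1-HIT; vc=[]
#4 0x45→b17/s1 L1-HIT; vc=[]
#5 0x6c→b27/s3 L1-HIT; vc=[]
#6 0x45→b17/s1 L1-HIT; vc=[]
#7 0x25→b9/s1 MISS; vc=[17]
#8 0x74→b29/s1 MISS; vc=[17,9]
#9 0x2c→b11/s3 MISS; vc=[17,9,27]
#10 0x6f→b27/s3 VC-HIT; vc=[17,9,11]
#11 0x46→b17/s1 VC-HIT; vc=[29,9,11]
#12 0x6f→b27/s3 L1-HIT; vc=[29,9,11]
#13 0x46→b17/s1 L1-HIT; vc=[29,9,11]
#14 0x2d→b11/s3 VC-HIT; vc=[29,9,27]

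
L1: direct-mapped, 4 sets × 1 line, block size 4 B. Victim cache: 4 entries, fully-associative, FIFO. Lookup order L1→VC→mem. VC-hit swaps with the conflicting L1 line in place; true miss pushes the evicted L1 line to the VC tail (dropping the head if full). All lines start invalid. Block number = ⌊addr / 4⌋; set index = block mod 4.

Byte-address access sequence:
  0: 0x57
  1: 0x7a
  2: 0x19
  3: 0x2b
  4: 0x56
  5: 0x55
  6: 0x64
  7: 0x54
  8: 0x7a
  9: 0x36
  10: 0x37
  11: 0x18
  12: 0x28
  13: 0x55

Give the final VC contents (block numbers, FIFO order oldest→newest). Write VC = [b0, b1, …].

VC = [6, 30, 25, 13]

#0 0x57→b21/s1 MISS; vc=[]
#1 0x7a→b30/s2 MISS; vc=[]
#2 0x19→b6/s2 MISS; vc=[30]
#3 0x2b→b10/s2 MISS; vc=[30,6]
#4 0x56→b21/s1 L1-HIT; vc=[30,6]
#5 0x55→b21/s1 L1-HIT; vc=[30,6]
#6 0x64→b25/s1 MISS; vc=[30,6,21]
#7 0x54→b21/s1 VC-HIT; vc=[30,6,25]
#8 0x7a→b30/s2 VC-HIT; vc=[10,6,25]
#9 0x36→b13/s1 MISS; vc=[10,6,25,21]
#10 0x37→b13/s1 L1-HIT; vc=[10,6,25,21]
#11 0x18→b6/s2 VC-HIT; vc=[10,30,25,21]
#12 0x28→b10/s2 VC-HIT; vc=[6,30,25,21]
#13 0x55→b21/s1 VC-HIT; vc=[6,30,25,13]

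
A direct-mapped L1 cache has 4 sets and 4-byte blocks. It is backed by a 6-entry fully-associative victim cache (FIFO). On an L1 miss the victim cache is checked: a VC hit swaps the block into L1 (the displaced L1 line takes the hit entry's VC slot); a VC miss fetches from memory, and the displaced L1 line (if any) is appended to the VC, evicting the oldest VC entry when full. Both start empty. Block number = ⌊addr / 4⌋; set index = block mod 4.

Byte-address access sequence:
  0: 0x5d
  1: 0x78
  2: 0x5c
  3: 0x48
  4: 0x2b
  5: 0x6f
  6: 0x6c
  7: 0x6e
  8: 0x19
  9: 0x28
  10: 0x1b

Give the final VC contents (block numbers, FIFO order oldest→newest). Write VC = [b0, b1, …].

VC = [30, 18, 23, 10]

#0 0x5d→b23/s3 MISS; vc=[]
#1 0x78→b30/s2 MISS; vc=[]
#2 0x5c→b23/s3 L1-HIT; vc=[]
#3 0x48→b18/s2 MISS; vc=[30]
#4 0x2b→b10/s2 MISS; vc=[30,18]
#5 0x6f→b27/s3 MISS; vc=[30,18,23]
#6 0x6c→b27/s3 L1-HIT; vc=[30,18,23]
#7 0x6e→b27/s3 L1-HIT; vc=[30,18,23]
#8 0x19→b6/s2 MISS; vc=[30,18,23,10]
#9 0x28→b10/s2 VC-HIT; vc=[30,18,23,6]
#10 0x1b→b6/s2 VC-HIT; vc=[30,18,23,10]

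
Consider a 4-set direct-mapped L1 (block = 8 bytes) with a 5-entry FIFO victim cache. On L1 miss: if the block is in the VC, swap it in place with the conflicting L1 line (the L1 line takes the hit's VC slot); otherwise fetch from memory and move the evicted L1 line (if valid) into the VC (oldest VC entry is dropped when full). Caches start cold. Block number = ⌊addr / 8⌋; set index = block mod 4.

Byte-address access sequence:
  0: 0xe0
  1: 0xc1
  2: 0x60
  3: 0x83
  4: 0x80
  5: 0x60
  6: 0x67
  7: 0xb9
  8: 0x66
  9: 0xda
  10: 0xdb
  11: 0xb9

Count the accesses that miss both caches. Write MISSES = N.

MISSES = 6

#0 0xe0→b28/s0 MISS; vc=[]
#1 0xc1→b24/s0 MISS; vc=[28]
#2 0x60→b12/s0 MISS; vc=[28,24]
#3 0x83→b16/s0 MISS; vc=[28,24,12]
#4 0x80→b16/s0 L1-HIT; vc=[28,24,12]
#5 0x60→b12/s0 VC-HIT; vc=[28,24,16]
#6 0x67→b12/s0 L1-HIT; vc=[28,24,16]
#7 0xb9→b23/s3 MISS; vc=[28,24,16]
#8 0x66→b12/s0 L1-HIT; vc=[28,24,16]
#9 0xda→b27/s3 MISS; vc=[28,24,16,23]
#10 0xdb→b27/s3 L1-HIT; vc=[28,24,16,23]
#11 0xb9→b23/s3 VC-HIT; vc=[28,24,16,27]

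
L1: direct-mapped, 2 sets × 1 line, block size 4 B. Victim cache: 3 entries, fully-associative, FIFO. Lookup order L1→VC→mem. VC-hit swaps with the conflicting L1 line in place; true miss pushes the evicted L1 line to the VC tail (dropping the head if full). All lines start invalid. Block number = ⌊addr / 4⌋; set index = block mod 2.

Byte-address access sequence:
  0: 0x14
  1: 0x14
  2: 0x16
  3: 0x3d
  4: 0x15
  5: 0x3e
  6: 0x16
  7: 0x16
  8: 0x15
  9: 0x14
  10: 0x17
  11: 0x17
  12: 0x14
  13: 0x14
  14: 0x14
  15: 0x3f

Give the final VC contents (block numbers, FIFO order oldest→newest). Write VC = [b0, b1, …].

VC = [5]

0: 0x14 (blk 5, set 1) → MISS  vc=[]
1: 0x14 (blk 5, set 1) → L1-HIT  vc=[]
2: 0x16 (blk 5, set 1) → L1-HIT  vc=[]
3: 0x3d (blk 15, set 1) → MISS  vc=[5]
4: 0x15 (blk 5, set 1) → VC-HIT  vc=[15]
5: 0x3e (blk 15, set 1) → VC-HIT  vc=[5]
6: 0x16 (blk 5, set 1) → VC-HIT  vc=[15]
7: 0x16 (blk 5, set 1) → L1-HIT  vc=[15]
8: 0x15 (blk 5, set 1) → L1-HIT  vc=[15]
9: 0x14 (blk 5, set 1) → L1-HIT  vc=[15]
10: 0x17 (blk 5, set 1) → L1-HIT  vc=[15]
11: 0x17 (blk 5, set 1) → L1-HIT  vc=[15]
12: 0x14 (blk 5, set 1) → L1-HIT  vc=[15]
13: 0x14 (blk 5, set 1) → L1-HIT  vc=[15]
14: 0x14 (blk 5, set 1) → L1-HIT  vc=[15]
15: 0x3f (blk 15, set 1) → VC-HIT  vc=[5]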